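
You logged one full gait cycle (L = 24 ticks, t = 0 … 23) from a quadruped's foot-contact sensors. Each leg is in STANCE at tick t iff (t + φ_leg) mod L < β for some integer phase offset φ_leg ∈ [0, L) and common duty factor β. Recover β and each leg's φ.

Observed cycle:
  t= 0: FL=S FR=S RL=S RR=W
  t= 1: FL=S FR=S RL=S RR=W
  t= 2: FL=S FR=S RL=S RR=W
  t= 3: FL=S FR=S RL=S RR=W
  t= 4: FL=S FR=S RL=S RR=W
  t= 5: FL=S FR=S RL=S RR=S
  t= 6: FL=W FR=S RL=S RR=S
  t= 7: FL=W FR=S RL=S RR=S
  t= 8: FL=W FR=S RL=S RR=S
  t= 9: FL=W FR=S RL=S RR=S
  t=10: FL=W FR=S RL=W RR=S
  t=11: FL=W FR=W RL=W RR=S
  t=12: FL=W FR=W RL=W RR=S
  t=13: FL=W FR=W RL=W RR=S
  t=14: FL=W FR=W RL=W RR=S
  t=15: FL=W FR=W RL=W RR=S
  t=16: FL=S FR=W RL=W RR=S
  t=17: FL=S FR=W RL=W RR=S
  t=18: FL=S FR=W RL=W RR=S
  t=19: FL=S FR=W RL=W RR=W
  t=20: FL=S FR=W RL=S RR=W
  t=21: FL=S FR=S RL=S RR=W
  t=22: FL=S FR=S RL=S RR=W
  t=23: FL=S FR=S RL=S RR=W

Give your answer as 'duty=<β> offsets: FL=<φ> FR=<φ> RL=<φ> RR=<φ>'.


duty β = stance ticks per leg = 14
FL: stance ticks = 14; W→S at t=16 → φ=8
FR: stance ticks = 14; W→S at t=21 → φ=3
RL: stance ticks = 14; W→S at t=20 → φ=4
RR: stance ticks = 14; W→S at t=5 → φ=19

duty=14 offsets: FL=8 FR=3 RL=4 RR=19


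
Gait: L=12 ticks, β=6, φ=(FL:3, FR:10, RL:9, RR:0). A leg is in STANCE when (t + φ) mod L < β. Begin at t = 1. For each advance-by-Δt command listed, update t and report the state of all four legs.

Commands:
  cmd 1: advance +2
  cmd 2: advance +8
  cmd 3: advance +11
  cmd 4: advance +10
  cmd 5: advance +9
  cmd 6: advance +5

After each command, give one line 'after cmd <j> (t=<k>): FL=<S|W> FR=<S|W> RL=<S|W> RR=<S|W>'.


start t=1: FL=S FR=W RL=W RR=S
cmd 1: advance +2 → t=3, phase=(6,1,0,3) → FL=W FR=S RL=S RR=S
cmd 2: advance +8 → t=11, phase=(2,9,8,11) → FL=S FR=W RL=W RR=W
cmd 3: advance +11 → t=22, phase=(1,8,7,10) → FL=S FR=W RL=W RR=W
cmd 4: advance +10 → t=32, phase=(11,6,5,8) → FL=W FR=W RL=S RR=W
cmd 5: advance +9 → t=41, phase=(8,3,2,5) → FL=W FR=S RL=S RR=S
cmd 6: advance +5 → t=46, phase=(1,8,7,10) → FL=S FR=W RL=W RR=W

after cmd 1 (t=3): FL=W FR=S RL=S RR=S
after cmd 2 (t=11): FL=S FR=W RL=W RR=W
after cmd 3 (t=22): FL=S FR=W RL=W RR=W
after cmd 4 (t=32): FL=W FR=W RL=S RR=W
after cmd 5 (t=41): FL=W FR=S RL=S RR=S
after cmd 6 (t=46): FL=S FR=W RL=W RR=W


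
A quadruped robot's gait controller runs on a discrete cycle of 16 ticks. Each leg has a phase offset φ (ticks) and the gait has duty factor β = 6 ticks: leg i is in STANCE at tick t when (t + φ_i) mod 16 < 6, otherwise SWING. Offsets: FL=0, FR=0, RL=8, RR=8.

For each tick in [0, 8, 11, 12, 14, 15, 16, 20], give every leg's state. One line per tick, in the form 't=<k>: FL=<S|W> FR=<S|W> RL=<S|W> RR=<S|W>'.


t=0: phase=(0,0,8,8) vs β=6 → FL=S FR=S RL=W RR=W
t=8: phase=(8,8,0,0) vs β=6 → FL=W FR=W RL=S RR=S
t=11: phase=(11,11,3,3) vs β=6 → FL=W FR=W RL=S RR=S
t=12: phase=(12,12,4,4) vs β=6 → FL=W FR=W RL=S RR=S
t=14: phase=(14,14,6,6) vs β=6 → FL=W FR=W RL=W RR=W
t=15: phase=(15,15,7,7) vs β=6 → FL=W FR=W RL=W RR=W
t=16: phase=(0,0,8,8) vs β=6 → FL=S FR=S RL=W RR=W
t=20: phase=(4,4,12,12) vs β=6 → FL=S FR=S RL=W RR=W

t=0: FL=S FR=S RL=W RR=W
t=8: FL=W FR=W RL=S RR=S
t=11: FL=W FR=W RL=S RR=S
t=12: FL=W FR=W RL=S RR=S
t=14: FL=W FR=W RL=W RR=W
t=15: FL=W FR=W RL=W RR=W
t=16: FL=S FR=S RL=W RR=W
t=20: FL=S FR=S RL=W RR=W


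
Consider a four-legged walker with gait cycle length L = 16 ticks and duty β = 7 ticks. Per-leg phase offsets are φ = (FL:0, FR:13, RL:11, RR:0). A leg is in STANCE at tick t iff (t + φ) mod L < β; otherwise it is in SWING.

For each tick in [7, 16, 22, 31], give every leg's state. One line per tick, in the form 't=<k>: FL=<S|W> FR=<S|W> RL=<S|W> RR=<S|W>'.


t=7: phase=(7,4,2,7) vs β=7 → FL=W FR=S RL=S RR=W
t=16: phase=(0,13,11,0) vs β=7 → FL=S FR=W RL=W RR=S
t=22: phase=(6,3,1,6) vs β=7 → FL=S FR=S RL=S RR=S
t=31: phase=(15,12,10,15) vs β=7 → FL=W FR=W RL=W RR=W

t=7: FL=W FR=S RL=S RR=W
t=16: FL=S FR=W RL=W RR=S
t=22: FL=S FR=S RL=S RR=S
t=31: FL=W FR=W RL=W RR=W


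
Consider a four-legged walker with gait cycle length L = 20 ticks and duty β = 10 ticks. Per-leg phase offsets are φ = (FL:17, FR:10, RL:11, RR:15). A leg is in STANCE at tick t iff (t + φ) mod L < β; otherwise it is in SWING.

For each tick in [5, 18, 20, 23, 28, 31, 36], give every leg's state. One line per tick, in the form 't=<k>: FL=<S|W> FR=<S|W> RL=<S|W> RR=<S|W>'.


t=5: FL=S FR=W RL=W RR=S
t=18: FL=W FR=S RL=S RR=W
t=20: FL=W FR=W RL=W RR=W
t=23: FL=S FR=W RL=W RR=W
t=28: FL=S FR=W RL=W RR=S
t=31: FL=S FR=S RL=S RR=S
t=36: FL=W FR=S RL=S RR=W

t=5: phase=(2,15,16,0) vs β=10 → FL=S FR=W RL=W RR=S
t=18: phase=(15,8,9,13) vs β=10 → FL=W FR=S RL=S RR=W
t=20: phase=(17,10,11,15) vs β=10 → FL=W FR=W RL=W RR=W
t=23: phase=(0,13,14,18) vs β=10 → FL=S FR=W RL=W RR=W
t=28: phase=(5,18,19,3) vs β=10 → FL=S FR=W RL=W RR=S
t=31: phase=(8,1,2,6) vs β=10 → FL=S FR=S RL=S RR=S
t=36: phase=(13,6,7,11) vs β=10 → FL=W FR=S RL=S RR=W


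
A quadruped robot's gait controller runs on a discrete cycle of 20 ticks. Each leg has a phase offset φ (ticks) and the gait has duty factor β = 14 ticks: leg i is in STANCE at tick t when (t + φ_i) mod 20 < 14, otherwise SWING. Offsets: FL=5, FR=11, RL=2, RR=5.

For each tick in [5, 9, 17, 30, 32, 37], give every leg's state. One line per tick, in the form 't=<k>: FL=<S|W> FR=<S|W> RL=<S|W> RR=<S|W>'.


t=5: FL=S FR=W RL=S RR=S
t=9: FL=W FR=S RL=S RR=W
t=17: FL=S FR=S RL=W RR=S
t=30: FL=W FR=S RL=S RR=W
t=32: FL=W FR=S RL=W RR=W
t=37: FL=S FR=S RL=W RR=S

t=5: phase=(10,16,7,10) vs β=14 → FL=S FR=W RL=S RR=S
t=9: phase=(14,0,11,14) vs β=14 → FL=W FR=S RL=S RR=W
t=17: phase=(2,8,19,2) vs β=14 → FL=S FR=S RL=W RR=S
t=30: phase=(15,1,12,15) vs β=14 → FL=W FR=S RL=S RR=W
t=32: phase=(17,3,14,17) vs β=14 → FL=W FR=S RL=W RR=W
t=37: phase=(2,8,19,2) vs β=14 → FL=S FR=S RL=W RR=S


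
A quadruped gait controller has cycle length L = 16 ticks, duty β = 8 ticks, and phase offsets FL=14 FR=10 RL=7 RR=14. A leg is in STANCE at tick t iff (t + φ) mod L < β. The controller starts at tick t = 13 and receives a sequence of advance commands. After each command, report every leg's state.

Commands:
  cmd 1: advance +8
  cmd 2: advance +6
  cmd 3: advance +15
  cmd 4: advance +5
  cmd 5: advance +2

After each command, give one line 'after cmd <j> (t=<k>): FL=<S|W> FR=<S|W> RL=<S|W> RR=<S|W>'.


after cmd 1 (t=21): FL=S FR=W RL=W RR=S
after cmd 2 (t=27): FL=W FR=S RL=S RR=W
after cmd 3 (t=42): FL=W FR=S RL=S RR=W
after cmd 4 (t=47): FL=W FR=W RL=S RR=W
after cmd 5 (t=49): FL=W FR=W RL=W RR=W

start t=13: FL=W FR=S RL=S RR=W
cmd 1: advance +8 → t=21, phase=(3,15,12,3) → FL=S FR=W RL=W RR=S
cmd 2: advance +6 → t=27, phase=(9,5,2,9) → FL=W FR=S RL=S RR=W
cmd 3: advance +15 → t=42, phase=(8,4,1,8) → FL=W FR=S RL=S RR=W
cmd 4: advance +5 → t=47, phase=(13,9,6,13) → FL=W FR=W RL=S RR=W
cmd 5: advance +2 → t=49, phase=(15,11,8,15) → FL=W FR=W RL=W RR=W


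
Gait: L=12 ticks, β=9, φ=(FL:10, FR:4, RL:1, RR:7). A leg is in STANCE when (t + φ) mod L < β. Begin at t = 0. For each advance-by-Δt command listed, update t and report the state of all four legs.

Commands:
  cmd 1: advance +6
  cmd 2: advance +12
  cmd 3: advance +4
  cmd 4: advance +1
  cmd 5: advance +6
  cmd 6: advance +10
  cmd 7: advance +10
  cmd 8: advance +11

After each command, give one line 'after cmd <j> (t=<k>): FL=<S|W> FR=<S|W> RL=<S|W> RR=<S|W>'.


start t=0: FL=W FR=S RL=S RR=S
cmd 1: advance +6 → t=6, phase=(4,10,7,1) → FL=S FR=W RL=S RR=S
cmd 2: advance +12 → t=18, phase=(4,10,7,1) → FL=S FR=W RL=S RR=S
cmd 3: advance +4 → t=22, phase=(8,2,11,5) → FL=S FR=S RL=W RR=S
cmd 4: advance +1 → t=23, phase=(9,3,0,6) → FL=W FR=S RL=S RR=S
cmd 5: advance +6 → t=29, phase=(3,9,6,0) → FL=S FR=W RL=S RR=S
cmd 6: advance +10 → t=39, phase=(1,7,4,10) → FL=S FR=S RL=S RR=W
cmd 7: advance +10 → t=49, phase=(11,5,2,8) → FL=W FR=S RL=S RR=S
cmd 8: advance +11 → t=60, phase=(10,4,1,7) → FL=W FR=S RL=S RR=S

after cmd 1 (t=6): FL=S FR=W RL=S RR=S
after cmd 2 (t=18): FL=S FR=W RL=S RR=S
after cmd 3 (t=22): FL=S FR=S RL=W RR=S
after cmd 4 (t=23): FL=W FR=S RL=S RR=S
after cmd 5 (t=29): FL=S FR=W RL=S RR=S
after cmd 6 (t=39): FL=S FR=S RL=S RR=W
after cmd 7 (t=49): FL=W FR=S RL=S RR=S
after cmd 8 (t=60): FL=W FR=S RL=S RR=S


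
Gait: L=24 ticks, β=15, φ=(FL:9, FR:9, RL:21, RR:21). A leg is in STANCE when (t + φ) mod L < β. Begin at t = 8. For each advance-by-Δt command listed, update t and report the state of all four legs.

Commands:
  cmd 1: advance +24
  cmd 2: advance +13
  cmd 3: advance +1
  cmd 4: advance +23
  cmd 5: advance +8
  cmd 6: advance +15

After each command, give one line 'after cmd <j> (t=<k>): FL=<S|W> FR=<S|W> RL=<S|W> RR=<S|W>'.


after cmd 1 (t=32): FL=W FR=W RL=S RR=S
after cmd 2 (t=45): FL=S FR=S RL=W RR=W
after cmd 3 (t=46): FL=S FR=S RL=W RR=W
after cmd 4 (t=69): FL=S FR=S RL=W RR=W
after cmd 5 (t=77): FL=S FR=S RL=S RR=S
after cmd 6 (t=92): FL=S FR=S RL=W RR=W

start t=8: FL=W FR=W RL=S RR=S
cmd 1: advance +24 → t=32, phase=(17,17,5,5) → FL=W FR=W RL=S RR=S
cmd 2: advance +13 → t=45, phase=(6,6,18,18) → FL=S FR=S RL=W RR=W
cmd 3: advance +1 → t=46, phase=(7,7,19,19) → FL=S FR=S RL=W RR=W
cmd 4: advance +23 → t=69, phase=(6,6,18,18) → FL=S FR=S RL=W RR=W
cmd 5: advance +8 → t=77, phase=(14,14,2,2) → FL=S FR=S RL=S RR=S
cmd 6: advance +15 → t=92, phase=(5,5,17,17) → FL=S FR=S RL=W RR=W


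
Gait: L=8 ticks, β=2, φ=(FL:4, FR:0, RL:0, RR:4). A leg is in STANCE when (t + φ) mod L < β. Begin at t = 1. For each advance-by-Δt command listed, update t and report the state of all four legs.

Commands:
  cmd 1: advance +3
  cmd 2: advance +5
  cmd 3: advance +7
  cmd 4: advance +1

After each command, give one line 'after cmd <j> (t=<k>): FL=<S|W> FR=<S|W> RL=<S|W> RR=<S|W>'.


after cmd 1 (t=4): FL=S FR=W RL=W RR=S
after cmd 2 (t=9): FL=W FR=S RL=S RR=W
after cmd 3 (t=16): FL=W FR=S RL=S RR=W
after cmd 4 (t=17): FL=W FR=S RL=S RR=W

start t=1: FL=W FR=S RL=S RR=W
cmd 1: advance +3 → t=4, phase=(0,4,4,0) → FL=S FR=W RL=W RR=S
cmd 2: advance +5 → t=9, phase=(5,1,1,5) → FL=W FR=S RL=S RR=W
cmd 3: advance +7 → t=16, phase=(4,0,0,4) → FL=W FR=S RL=S RR=W
cmd 4: advance +1 → t=17, phase=(5,1,1,5) → FL=W FR=S RL=S RR=W


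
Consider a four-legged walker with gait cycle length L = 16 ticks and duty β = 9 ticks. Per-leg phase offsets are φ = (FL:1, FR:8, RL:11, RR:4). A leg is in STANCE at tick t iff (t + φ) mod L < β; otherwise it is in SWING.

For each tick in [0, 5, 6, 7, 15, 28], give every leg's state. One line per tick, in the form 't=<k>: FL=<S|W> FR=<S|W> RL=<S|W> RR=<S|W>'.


t=0: phase=(1,8,11,4) vs β=9 → FL=S FR=S RL=W RR=S
t=5: phase=(6,13,0,9) vs β=9 → FL=S FR=W RL=S RR=W
t=6: phase=(7,14,1,10) vs β=9 → FL=S FR=W RL=S RR=W
t=7: phase=(8,15,2,11) vs β=9 → FL=S FR=W RL=S RR=W
t=15: phase=(0,7,10,3) vs β=9 → FL=S FR=S RL=W RR=S
t=28: phase=(13,4,7,0) vs β=9 → FL=W FR=S RL=S RR=S

t=0: FL=S FR=S RL=W RR=S
t=5: FL=S FR=W RL=S RR=W
t=6: FL=S FR=W RL=S RR=W
t=7: FL=S FR=W RL=S RR=W
t=15: FL=S FR=S RL=W RR=S
t=28: FL=W FR=S RL=S RR=S


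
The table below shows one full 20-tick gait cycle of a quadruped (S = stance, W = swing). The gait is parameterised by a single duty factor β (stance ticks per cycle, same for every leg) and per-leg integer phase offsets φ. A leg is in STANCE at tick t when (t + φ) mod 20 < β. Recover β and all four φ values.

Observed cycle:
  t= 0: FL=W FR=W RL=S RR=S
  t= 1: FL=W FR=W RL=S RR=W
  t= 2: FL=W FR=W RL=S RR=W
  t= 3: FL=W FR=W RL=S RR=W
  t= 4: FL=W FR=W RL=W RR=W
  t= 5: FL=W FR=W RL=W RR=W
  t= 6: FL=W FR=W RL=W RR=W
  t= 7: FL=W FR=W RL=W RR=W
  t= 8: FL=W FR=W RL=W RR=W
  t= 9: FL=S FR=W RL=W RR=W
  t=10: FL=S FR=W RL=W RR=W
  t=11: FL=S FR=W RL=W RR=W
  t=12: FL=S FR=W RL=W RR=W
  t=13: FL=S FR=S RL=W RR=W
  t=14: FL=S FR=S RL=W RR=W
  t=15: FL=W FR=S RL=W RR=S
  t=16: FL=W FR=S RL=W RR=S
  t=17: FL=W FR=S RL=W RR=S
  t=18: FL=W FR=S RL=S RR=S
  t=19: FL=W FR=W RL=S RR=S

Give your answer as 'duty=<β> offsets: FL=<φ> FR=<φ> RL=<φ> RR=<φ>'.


duty=6 offsets: FL=11 FR=7 RL=2 RR=5

duty β = stance ticks per leg = 6
FL: stance ticks = 6; W→S at t=9 → φ=11
FR: stance ticks = 6; W→S at t=13 → φ=7
RL: stance ticks = 6; W→S at t=18 → φ=2
RR: stance ticks = 6; W→S at t=15 → φ=5


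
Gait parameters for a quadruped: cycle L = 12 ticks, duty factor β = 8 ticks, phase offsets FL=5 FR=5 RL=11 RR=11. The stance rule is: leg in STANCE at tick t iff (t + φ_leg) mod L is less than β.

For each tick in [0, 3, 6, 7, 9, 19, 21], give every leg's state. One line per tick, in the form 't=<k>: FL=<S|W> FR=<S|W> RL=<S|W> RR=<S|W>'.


t=0: FL=S FR=S RL=W RR=W
t=3: FL=W FR=W RL=S RR=S
t=6: FL=W FR=W RL=S RR=S
t=7: FL=S FR=S RL=S RR=S
t=9: FL=S FR=S RL=W RR=W
t=19: FL=S FR=S RL=S RR=S
t=21: FL=S FR=S RL=W RR=W

t=0: phase=(5,5,11,11) vs β=8 → FL=S FR=S RL=W RR=W
t=3: phase=(8,8,2,2) vs β=8 → FL=W FR=W RL=S RR=S
t=6: phase=(11,11,5,5) vs β=8 → FL=W FR=W RL=S RR=S
t=7: phase=(0,0,6,6) vs β=8 → FL=S FR=S RL=S RR=S
t=9: phase=(2,2,8,8) vs β=8 → FL=S FR=S RL=W RR=W
t=19: phase=(0,0,6,6) vs β=8 → FL=S FR=S RL=S RR=S
t=21: phase=(2,2,8,8) vs β=8 → FL=S FR=S RL=W RR=W


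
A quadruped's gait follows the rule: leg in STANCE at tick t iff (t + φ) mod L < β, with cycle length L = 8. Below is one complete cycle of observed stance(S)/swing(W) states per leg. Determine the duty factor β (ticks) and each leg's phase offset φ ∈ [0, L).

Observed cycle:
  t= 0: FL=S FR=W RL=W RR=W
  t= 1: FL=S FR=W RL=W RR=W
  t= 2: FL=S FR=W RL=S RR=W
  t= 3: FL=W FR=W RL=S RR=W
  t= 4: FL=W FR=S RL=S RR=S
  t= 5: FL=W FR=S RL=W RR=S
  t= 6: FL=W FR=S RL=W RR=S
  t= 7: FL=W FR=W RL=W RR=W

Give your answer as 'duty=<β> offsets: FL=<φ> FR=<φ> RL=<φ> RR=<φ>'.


duty β = stance ticks per leg = 3
FL: stance ticks = 3; W→S at t=0 → φ=0
FR: stance ticks = 3; W→S at t=4 → φ=4
RL: stance ticks = 3; W→S at t=2 → φ=6
RR: stance ticks = 3; W→S at t=4 → φ=4

duty=3 offsets: FL=0 FR=4 RL=6 RR=4


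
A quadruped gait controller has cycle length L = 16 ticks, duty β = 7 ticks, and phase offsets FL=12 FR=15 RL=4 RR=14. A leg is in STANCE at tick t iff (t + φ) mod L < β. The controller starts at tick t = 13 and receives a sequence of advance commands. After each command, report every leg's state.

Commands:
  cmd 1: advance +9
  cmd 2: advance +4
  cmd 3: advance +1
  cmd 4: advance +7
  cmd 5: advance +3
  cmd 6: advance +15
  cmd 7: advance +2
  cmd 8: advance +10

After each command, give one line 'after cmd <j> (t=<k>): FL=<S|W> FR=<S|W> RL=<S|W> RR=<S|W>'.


after cmd 1 (t=22): FL=S FR=S RL=W RR=S
after cmd 2 (t=26): FL=S FR=W RL=W RR=W
after cmd 3 (t=27): FL=W FR=W RL=W RR=W
after cmd 4 (t=34): FL=W FR=S RL=S RR=S
after cmd 5 (t=37): FL=S FR=S RL=W RR=S
after cmd 6 (t=52): FL=S FR=S RL=W RR=S
after cmd 7 (t=54): FL=S FR=S RL=W RR=S
after cmd 8 (t=64): FL=W FR=W RL=S RR=W

start t=13: FL=W FR=W RL=S RR=W
cmd 1: advance +9 → t=22, phase=(2,5,10,4) → FL=S FR=S RL=W RR=S
cmd 2: advance +4 → t=26, phase=(6,9,14,8) → FL=S FR=W RL=W RR=W
cmd 3: advance +1 → t=27, phase=(7,10,15,9) → FL=W FR=W RL=W RR=W
cmd 4: advance +7 → t=34, phase=(14,1,6,0) → FL=W FR=S RL=S RR=S
cmd 5: advance +3 → t=37, phase=(1,4,9,3) → FL=S FR=S RL=W RR=S
cmd 6: advance +15 → t=52, phase=(0,3,8,2) → FL=S FR=S RL=W RR=S
cmd 7: advance +2 → t=54, phase=(2,5,10,4) → FL=S FR=S RL=W RR=S
cmd 8: advance +10 → t=64, phase=(12,15,4,14) → FL=W FR=W RL=S RR=W


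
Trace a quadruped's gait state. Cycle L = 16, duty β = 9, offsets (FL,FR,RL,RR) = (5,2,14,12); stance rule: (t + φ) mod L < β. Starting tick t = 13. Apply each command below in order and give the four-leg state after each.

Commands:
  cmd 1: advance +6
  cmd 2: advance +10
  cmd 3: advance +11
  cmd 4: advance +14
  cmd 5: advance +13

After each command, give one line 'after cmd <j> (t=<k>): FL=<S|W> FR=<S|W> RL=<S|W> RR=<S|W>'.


start t=13: FL=S FR=W RL=W RR=W
cmd 1: advance +6 → t=19, phase=(8,5,1,15) → FL=S FR=S RL=S RR=W
cmd 2: advance +10 → t=29, phase=(2,15,11,9) → FL=S FR=W RL=W RR=W
cmd 3: advance +11 → t=40, phase=(13,10,6,4) → FL=W FR=W RL=S RR=S
cmd 4: advance +14 → t=54, phase=(11,8,4,2) → FL=W FR=S RL=S RR=S
cmd 5: advance +13 → t=67, phase=(8,5,1,15) → FL=S FR=S RL=S RR=W

after cmd 1 (t=19): FL=S FR=S RL=S RR=W
after cmd 2 (t=29): FL=S FR=W RL=W RR=W
after cmd 3 (t=40): FL=W FR=W RL=S RR=S
after cmd 4 (t=54): FL=W FR=S RL=S RR=S
after cmd 5 (t=67): FL=S FR=S RL=S RR=W


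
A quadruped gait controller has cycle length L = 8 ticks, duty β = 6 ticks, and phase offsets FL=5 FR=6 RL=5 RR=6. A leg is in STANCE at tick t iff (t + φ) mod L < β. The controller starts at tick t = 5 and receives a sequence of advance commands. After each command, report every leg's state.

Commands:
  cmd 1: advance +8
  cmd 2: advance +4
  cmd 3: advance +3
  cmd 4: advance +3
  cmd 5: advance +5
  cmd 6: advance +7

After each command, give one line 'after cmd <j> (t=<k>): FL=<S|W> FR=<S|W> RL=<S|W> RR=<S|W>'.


after cmd 1 (t=13): FL=S FR=S RL=S RR=S
after cmd 2 (t=17): FL=W FR=W RL=W RR=W
after cmd 3 (t=20): FL=S FR=S RL=S RR=S
after cmd 4 (t=23): FL=S FR=S RL=S RR=S
after cmd 5 (t=28): FL=S FR=S RL=S RR=S
after cmd 6 (t=35): FL=S FR=S RL=S RR=S

start t=5: FL=S FR=S RL=S RR=S
cmd 1: advance +8 → t=13, phase=(2,3,2,3) → FL=S FR=S RL=S RR=S
cmd 2: advance +4 → t=17, phase=(6,7,6,7) → FL=W FR=W RL=W RR=W
cmd 3: advance +3 → t=20, phase=(1,2,1,2) → FL=S FR=S RL=S RR=S
cmd 4: advance +3 → t=23, phase=(4,5,4,5) → FL=S FR=S RL=S RR=S
cmd 5: advance +5 → t=28, phase=(1,2,1,2) → FL=S FR=S RL=S RR=S
cmd 6: advance +7 → t=35, phase=(0,1,0,1) → FL=S FR=S RL=S RR=S


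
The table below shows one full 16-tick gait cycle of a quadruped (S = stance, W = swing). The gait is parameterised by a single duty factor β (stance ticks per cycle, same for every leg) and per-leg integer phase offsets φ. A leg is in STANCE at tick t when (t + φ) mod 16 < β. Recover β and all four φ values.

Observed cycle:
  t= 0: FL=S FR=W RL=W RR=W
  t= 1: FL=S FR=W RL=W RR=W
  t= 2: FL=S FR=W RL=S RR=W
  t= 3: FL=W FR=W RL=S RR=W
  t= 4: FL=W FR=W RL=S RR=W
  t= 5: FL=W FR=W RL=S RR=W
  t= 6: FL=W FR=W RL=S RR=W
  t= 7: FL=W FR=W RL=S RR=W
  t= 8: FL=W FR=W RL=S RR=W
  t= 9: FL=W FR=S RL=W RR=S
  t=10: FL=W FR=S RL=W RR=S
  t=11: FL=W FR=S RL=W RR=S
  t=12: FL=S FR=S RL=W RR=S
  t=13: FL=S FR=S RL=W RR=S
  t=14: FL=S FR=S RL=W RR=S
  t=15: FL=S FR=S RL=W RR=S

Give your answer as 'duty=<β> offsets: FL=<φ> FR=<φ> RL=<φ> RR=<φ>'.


duty=7 offsets: FL=4 FR=7 RL=14 RR=7

duty β = stance ticks per leg = 7
FL: stance ticks = 7; W→S at t=12 → φ=4
FR: stance ticks = 7; W→S at t=9 → φ=7
RL: stance ticks = 7; W→S at t=2 → φ=14
RR: stance ticks = 7; W→S at t=9 → φ=7


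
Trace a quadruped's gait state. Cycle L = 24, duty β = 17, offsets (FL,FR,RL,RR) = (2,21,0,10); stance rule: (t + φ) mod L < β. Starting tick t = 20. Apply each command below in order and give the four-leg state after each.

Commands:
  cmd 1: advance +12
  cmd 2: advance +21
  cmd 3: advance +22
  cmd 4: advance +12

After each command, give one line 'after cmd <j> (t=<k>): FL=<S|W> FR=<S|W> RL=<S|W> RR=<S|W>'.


start t=20: FL=W FR=W RL=W RR=S
cmd 1: advance +12 → t=32, phase=(10,5,8,18) → FL=S FR=S RL=S RR=W
cmd 2: advance +21 → t=53, phase=(7,2,5,15) → FL=S FR=S RL=S RR=S
cmd 3: advance +22 → t=75, phase=(5,0,3,13) → FL=S FR=S RL=S RR=S
cmd 4: advance +12 → t=87, phase=(17,12,15,1) → FL=W FR=S RL=S RR=S

after cmd 1 (t=32): FL=S FR=S RL=S RR=W
after cmd 2 (t=53): FL=S FR=S RL=S RR=S
after cmd 3 (t=75): FL=S FR=S RL=S RR=S
after cmd 4 (t=87): FL=W FR=S RL=S RR=S


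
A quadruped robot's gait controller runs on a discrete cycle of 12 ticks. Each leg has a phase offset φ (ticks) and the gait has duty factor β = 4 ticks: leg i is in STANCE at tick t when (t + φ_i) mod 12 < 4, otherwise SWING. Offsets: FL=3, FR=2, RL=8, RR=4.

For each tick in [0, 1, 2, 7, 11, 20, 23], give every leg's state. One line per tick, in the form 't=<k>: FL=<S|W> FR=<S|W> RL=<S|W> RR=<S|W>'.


t=0: phase=(3,2,8,4) vs β=4 → FL=S FR=S RL=W RR=W
t=1: phase=(4,3,9,5) vs β=4 → FL=W FR=S RL=W RR=W
t=2: phase=(5,4,10,6) vs β=4 → FL=W FR=W RL=W RR=W
t=7: phase=(10,9,3,11) vs β=4 → FL=W FR=W RL=S RR=W
t=11: phase=(2,1,7,3) vs β=4 → FL=S FR=S RL=W RR=S
t=20: phase=(11,10,4,0) vs β=4 → FL=W FR=W RL=W RR=S
t=23: phase=(2,1,7,3) vs β=4 → FL=S FR=S RL=W RR=S

t=0: FL=S FR=S RL=W RR=W
t=1: FL=W FR=S RL=W RR=W
t=2: FL=W FR=W RL=W RR=W
t=7: FL=W FR=W RL=S RR=W
t=11: FL=S FR=S RL=W RR=S
t=20: FL=W FR=W RL=W RR=S
t=23: FL=S FR=S RL=W RR=S


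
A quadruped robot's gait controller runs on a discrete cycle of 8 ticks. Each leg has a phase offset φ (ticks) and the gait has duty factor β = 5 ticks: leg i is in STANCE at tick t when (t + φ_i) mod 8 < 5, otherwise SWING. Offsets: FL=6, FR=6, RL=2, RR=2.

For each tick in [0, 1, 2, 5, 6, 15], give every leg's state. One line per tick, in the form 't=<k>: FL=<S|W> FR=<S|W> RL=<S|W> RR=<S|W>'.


t=0: FL=W FR=W RL=S RR=S
t=1: FL=W FR=W RL=S RR=S
t=2: FL=S FR=S RL=S RR=S
t=5: FL=S FR=S RL=W RR=W
t=6: FL=S FR=S RL=S RR=S
t=15: FL=W FR=W RL=S RR=S

t=0: phase=(6,6,2,2) vs β=5 → FL=W FR=W RL=S RR=S
t=1: phase=(7,7,3,3) vs β=5 → FL=W FR=W RL=S RR=S
t=2: phase=(0,0,4,4) vs β=5 → FL=S FR=S RL=S RR=S
t=5: phase=(3,3,7,7) vs β=5 → FL=S FR=S RL=W RR=W
t=6: phase=(4,4,0,0) vs β=5 → FL=S FR=S RL=S RR=S
t=15: phase=(5,5,1,1) vs β=5 → FL=W FR=W RL=S RR=S


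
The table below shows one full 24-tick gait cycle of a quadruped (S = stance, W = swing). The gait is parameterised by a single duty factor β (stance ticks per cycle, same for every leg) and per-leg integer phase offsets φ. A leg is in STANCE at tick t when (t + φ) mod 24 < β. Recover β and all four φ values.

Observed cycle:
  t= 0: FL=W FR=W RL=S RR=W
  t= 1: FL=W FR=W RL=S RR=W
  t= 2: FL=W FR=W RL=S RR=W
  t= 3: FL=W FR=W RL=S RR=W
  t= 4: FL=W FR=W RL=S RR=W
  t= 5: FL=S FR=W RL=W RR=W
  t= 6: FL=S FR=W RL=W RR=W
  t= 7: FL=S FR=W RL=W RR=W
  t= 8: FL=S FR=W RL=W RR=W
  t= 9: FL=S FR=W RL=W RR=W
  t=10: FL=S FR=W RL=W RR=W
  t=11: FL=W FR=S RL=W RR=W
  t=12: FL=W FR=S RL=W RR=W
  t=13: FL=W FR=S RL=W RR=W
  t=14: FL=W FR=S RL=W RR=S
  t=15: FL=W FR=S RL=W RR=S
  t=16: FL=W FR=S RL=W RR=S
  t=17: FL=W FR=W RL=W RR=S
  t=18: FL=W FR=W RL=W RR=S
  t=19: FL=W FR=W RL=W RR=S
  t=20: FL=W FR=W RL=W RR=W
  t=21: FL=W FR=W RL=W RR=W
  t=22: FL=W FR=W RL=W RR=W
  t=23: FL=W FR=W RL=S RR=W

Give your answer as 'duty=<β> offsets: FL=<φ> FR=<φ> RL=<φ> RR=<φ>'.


duty β = stance ticks per leg = 6
FL: stance ticks = 6; W→S at t=5 → φ=19
FR: stance ticks = 6; W→S at t=11 → φ=13
RL: stance ticks = 6; W→S at t=23 → φ=1
RR: stance ticks = 6; W→S at t=14 → φ=10

duty=6 offsets: FL=19 FR=13 RL=1 RR=10


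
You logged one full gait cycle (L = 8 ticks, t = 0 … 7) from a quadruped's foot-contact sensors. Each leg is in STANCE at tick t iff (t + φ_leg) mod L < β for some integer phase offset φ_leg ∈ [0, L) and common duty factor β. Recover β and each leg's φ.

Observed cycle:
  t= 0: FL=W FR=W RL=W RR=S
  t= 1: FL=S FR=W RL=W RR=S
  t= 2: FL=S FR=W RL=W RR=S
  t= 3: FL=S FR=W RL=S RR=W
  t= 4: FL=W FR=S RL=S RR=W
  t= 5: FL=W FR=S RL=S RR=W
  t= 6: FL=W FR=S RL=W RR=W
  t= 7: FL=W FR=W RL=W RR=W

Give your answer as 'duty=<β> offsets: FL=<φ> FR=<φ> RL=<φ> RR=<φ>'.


duty=3 offsets: FL=7 FR=4 RL=5 RR=0

duty β = stance ticks per leg = 3
FL: stance ticks = 3; W→S at t=1 → φ=7
FR: stance ticks = 3; W→S at t=4 → φ=4
RL: stance ticks = 3; W→S at t=3 → φ=5
RR: stance ticks = 3; W→S at t=0 → φ=0


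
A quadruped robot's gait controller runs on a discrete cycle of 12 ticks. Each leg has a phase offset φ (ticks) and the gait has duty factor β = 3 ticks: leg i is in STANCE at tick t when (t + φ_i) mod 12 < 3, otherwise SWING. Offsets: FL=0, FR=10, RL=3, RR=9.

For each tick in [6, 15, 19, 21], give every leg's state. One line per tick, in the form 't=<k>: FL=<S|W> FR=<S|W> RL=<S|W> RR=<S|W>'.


t=6: phase=(6,4,9,3) vs β=3 → FL=W FR=W RL=W RR=W
t=15: phase=(3,1,6,0) vs β=3 → FL=W FR=S RL=W RR=S
t=19: phase=(7,5,10,4) vs β=3 → FL=W FR=W RL=W RR=W
t=21: phase=(9,7,0,6) vs β=3 → FL=W FR=W RL=S RR=W

t=6: FL=W FR=W RL=W RR=W
t=15: FL=W FR=S RL=W RR=S
t=19: FL=W FR=W RL=W RR=W
t=21: FL=W FR=W RL=S RR=W


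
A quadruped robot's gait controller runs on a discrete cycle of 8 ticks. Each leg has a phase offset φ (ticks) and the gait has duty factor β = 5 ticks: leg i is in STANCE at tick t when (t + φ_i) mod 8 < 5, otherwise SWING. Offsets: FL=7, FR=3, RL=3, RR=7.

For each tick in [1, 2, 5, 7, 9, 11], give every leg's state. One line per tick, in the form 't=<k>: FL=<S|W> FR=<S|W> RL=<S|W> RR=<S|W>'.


t=1: FL=S FR=S RL=S RR=S
t=2: FL=S FR=W RL=W RR=S
t=5: FL=S FR=S RL=S RR=S
t=7: FL=W FR=S RL=S RR=W
t=9: FL=S FR=S RL=S RR=S
t=11: FL=S FR=W RL=W RR=S

t=1: phase=(0,4,4,0) vs β=5 → FL=S FR=S RL=S RR=S
t=2: phase=(1,5,5,1) vs β=5 → FL=S FR=W RL=W RR=S
t=5: phase=(4,0,0,4) vs β=5 → FL=S FR=S RL=S RR=S
t=7: phase=(6,2,2,6) vs β=5 → FL=W FR=S RL=S RR=W
t=9: phase=(0,4,4,0) vs β=5 → FL=S FR=S RL=S RR=S
t=11: phase=(2,6,6,2) vs β=5 → FL=S FR=W RL=W RR=S


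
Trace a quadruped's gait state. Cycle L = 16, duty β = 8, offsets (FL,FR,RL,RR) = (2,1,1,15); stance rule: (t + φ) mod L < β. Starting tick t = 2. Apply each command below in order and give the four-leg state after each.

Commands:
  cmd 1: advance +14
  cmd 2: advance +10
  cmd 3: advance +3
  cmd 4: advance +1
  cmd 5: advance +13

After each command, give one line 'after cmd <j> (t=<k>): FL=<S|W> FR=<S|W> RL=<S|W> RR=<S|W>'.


after cmd 1 (t=16): FL=S FR=S RL=S RR=W
after cmd 2 (t=26): FL=W FR=W RL=W RR=W
after cmd 3 (t=29): FL=W FR=W RL=W RR=W
after cmd 4 (t=30): FL=S FR=W RL=W RR=W
after cmd 5 (t=43): FL=W FR=W RL=W RR=W

start t=2: FL=S FR=S RL=S RR=S
cmd 1: advance +14 → t=16, phase=(2,1,1,15) → FL=S FR=S RL=S RR=W
cmd 2: advance +10 → t=26, phase=(12,11,11,9) → FL=W FR=W RL=W RR=W
cmd 3: advance +3 → t=29, phase=(15,14,14,12) → FL=W FR=W RL=W RR=W
cmd 4: advance +1 → t=30, phase=(0,15,15,13) → FL=S FR=W RL=W RR=W
cmd 5: advance +13 → t=43, phase=(13,12,12,10) → FL=W FR=W RL=W RR=W


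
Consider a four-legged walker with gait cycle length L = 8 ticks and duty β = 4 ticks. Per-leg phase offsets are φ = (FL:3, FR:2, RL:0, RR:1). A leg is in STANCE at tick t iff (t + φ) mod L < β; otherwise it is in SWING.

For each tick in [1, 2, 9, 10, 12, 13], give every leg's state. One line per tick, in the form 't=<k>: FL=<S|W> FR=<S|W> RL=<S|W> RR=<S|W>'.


t=1: phase=(4,3,1,2) vs β=4 → FL=W FR=S RL=S RR=S
t=2: phase=(5,4,2,3) vs β=4 → FL=W FR=W RL=S RR=S
t=9: phase=(4,3,1,2) vs β=4 → FL=W FR=S RL=S RR=S
t=10: phase=(5,4,2,3) vs β=4 → FL=W FR=W RL=S RR=S
t=12: phase=(7,6,4,5) vs β=4 → FL=W FR=W RL=W RR=W
t=13: phase=(0,7,5,6) vs β=4 → FL=S FR=W RL=W RR=W

t=1: FL=W FR=S RL=S RR=S
t=2: FL=W FR=W RL=S RR=S
t=9: FL=W FR=S RL=S RR=S
t=10: FL=W FR=W RL=S RR=S
t=12: FL=W FR=W RL=W RR=W
t=13: FL=S FR=W RL=W RR=W


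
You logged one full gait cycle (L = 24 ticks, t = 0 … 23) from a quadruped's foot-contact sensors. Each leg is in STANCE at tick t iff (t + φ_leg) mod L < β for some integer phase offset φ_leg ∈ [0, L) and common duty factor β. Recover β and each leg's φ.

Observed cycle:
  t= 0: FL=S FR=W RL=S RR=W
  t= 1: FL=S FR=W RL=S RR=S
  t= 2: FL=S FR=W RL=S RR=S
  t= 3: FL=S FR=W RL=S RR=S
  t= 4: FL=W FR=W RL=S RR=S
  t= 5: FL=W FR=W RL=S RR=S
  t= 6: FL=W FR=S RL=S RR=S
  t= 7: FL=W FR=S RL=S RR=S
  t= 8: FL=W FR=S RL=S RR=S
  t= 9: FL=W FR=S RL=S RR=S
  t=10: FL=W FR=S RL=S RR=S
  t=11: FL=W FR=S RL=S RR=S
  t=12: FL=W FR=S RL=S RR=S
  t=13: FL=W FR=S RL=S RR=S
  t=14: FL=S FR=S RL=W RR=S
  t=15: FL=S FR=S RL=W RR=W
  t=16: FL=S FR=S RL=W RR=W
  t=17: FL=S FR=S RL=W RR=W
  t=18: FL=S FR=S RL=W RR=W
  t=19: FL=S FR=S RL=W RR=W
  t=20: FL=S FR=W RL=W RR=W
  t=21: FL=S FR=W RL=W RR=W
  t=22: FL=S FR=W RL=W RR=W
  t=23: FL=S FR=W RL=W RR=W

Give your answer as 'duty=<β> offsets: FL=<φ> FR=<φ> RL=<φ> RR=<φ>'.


duty β = stance ticks per leg = 14
FL: stance ticks = 14; W→S at t=14 → φ=10
FR: stance ticks = 14; W→S at t=6 → φ=18
RL: stance ticks = 14; W→S at t=0 → φ=0
RR: stance ticks = 14; W→S at t=1 → φ=23

duty=14 offsets: FL=10 FR=18 RL=0 RR=23


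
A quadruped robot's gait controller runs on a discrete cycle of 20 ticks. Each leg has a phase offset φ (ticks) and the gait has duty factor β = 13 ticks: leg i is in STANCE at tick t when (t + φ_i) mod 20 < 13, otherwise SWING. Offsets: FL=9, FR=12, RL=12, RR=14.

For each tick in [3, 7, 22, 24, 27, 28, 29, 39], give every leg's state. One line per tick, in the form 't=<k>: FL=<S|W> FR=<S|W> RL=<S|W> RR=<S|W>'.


t=3: FL=S FR=W RL=W RR=W
t=7: FL=W FR=W RL=W RR=S
t=22: FL=S FR=W RL=W RR=W
t=24: FL=W FR=W RL=W RR=W
t=27: FL=W FR=W RL=W RR=S
t=28: FL=W FR=S RL=S RR=S
t=29: FL=W FR=S RL=S RR=S
t=39: FL=S FR=S RL=S RR=W

t=3: phase=(12,15,15,17) vs β=13 → FL=S FR=W RL=W RR=W
t=7: phase=(16,19,19,1) vs β=13 → FL=W FR=W RL=W RR=S
t=22: phase=(11,14,14,16) vs β=13 → FL=S FR=W RL=W RR=W
t=24: phase=(13,16,16,18) vs β=13 → FL=W FR=W RL=W RR=W
t=27: phase=(16,19,19,1) vs β=13 → FL=W FR=W RL=W RR=S
t=28: phase=(17,0,0,2) vs β=13 → FL=W FR=S RL=S RR=S
t=29: phase=(18,1,1,3) vs β=13 → FL=W FR=S RL=S RR=S
t=39: phase=(8,11,11,13) vs β=13 → FL=S FR=S RL=S RR=W


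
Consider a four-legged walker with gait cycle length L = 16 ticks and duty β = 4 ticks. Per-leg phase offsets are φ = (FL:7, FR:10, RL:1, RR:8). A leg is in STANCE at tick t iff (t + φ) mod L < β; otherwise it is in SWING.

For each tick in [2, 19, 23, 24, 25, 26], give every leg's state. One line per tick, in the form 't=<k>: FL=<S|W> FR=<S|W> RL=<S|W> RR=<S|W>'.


t=2: phase=(9,12,3,10) vs β=4 → FL=W FR=W RL=S RR=W
t=19: phase=(10,13,4,11) vs β=4 → FL=W FR=W RL=W RR=W
t=23: phase=(14,1,8,15) vs β=4 → FL=W FR=S RL=W RR=W
t=24: phase=(15,2,9,0) vs β=4 → FL=W FR=S RL=W RR=S
t=25: phase=(0,3,10,1) vs β=4 → FL=S FR=S RL=W RR=S
t=26: phase=(1,4,11,2) vs β=4 → FL=S FR=W RL=W RR=S

t=2: FL=W FR=W RL=S RR=W
t=19: FL=W FR=W RL=W RR=W
t=23: FL=W FR=S RL=W RR=W
t=24: FL=W FR=S RL=W RR=S
t=25: FL=S FR=S RL=W RR=S
t=26: FL=S FR=W RL=W RR=S


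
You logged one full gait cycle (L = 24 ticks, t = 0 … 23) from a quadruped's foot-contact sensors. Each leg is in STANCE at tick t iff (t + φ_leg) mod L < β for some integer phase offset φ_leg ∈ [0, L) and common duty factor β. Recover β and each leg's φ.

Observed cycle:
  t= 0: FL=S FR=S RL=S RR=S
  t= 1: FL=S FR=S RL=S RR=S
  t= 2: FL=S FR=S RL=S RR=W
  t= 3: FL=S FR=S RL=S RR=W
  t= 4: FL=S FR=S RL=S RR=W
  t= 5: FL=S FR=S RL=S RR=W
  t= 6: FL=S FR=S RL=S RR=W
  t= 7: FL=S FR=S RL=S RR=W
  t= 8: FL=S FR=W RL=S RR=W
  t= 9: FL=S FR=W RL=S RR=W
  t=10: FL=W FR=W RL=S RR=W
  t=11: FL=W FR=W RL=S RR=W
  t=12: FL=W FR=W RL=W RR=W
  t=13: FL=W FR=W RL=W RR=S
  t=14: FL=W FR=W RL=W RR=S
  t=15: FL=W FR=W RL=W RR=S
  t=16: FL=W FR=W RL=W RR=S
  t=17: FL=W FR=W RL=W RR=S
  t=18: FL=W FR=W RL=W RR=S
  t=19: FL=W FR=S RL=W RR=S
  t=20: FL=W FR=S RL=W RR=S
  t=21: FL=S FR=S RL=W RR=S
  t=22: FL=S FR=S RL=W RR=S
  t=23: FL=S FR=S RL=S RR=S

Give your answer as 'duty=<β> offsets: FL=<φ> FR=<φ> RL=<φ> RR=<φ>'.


duty β = stance ticks per leg = 13
FL: stance ticks = 13; W→S at t=21 → φ=3
FR: stance ticks = 13; W→S at t=19 → φ=5
RL: stance ticks = 13; W→S at t=23 → φ=1
RR: stance ticks = 13; W→S at t=13 → φ=11

duty=13 offsets: FL=3 FR=5 RL=1 RR=11


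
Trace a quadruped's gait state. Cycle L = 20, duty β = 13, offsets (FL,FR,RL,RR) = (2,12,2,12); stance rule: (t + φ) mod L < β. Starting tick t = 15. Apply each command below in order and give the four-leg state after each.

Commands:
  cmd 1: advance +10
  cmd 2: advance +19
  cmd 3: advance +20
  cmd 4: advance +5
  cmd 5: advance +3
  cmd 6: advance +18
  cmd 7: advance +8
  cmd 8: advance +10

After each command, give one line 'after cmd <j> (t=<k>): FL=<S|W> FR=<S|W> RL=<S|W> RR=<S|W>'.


start t=15: FL=W FR=S RL=W RR=S
cmd 1: advance +10 → t=25, phase=(7,17,7,17) → FL=S FR=W RL=S RR=W
cmd 2: advance +19 → t=44, phase=(6,16,6,16) → FL=S FR=W RL=S RR=W
cmd 3: advance +20 → t=64, phase=(6,16,6,16) → FL=S FR=W RL=S RR=W
cmd 4: advance +5 → t=69, phase=(11,1,11,1) → FL=S FR=S RL=S RR=S
cmd 5: advance +3 → t=72, phase=(14,4,14,4) → FL=W FR=S RL=W RR=S
cmd 6: advance +18 → t=90, phase=(12,2,12,2) → FL=S FR=S RL=S RR=S
cmd 7: advance +8 → t=98, phase=(0,10,0,10) → FL=S FR=S RL=S RR=S
cmd 8: advance +10 → t=108, phase=(10,0,10,0) → FL=S FR=S RL=S RR=S

after cmd 1 (t=25): FL=S FR=W RL=S RR=W
after cmd 2 (t=44): FL=S FR=W RL=S RR=W
after cmd 3 (t=64): FL=S FR=W RL=S RR=W
after cmd 4 (t=69): FL=S FR=S RL=S RR=S
after cmd 5 (t=72): FL=W FR=S RL=W RR=S
after cmd 6 (t=90): FL=S FR=S RL=S RR=S
after cmd 7 (t=98): FL=S FR=S RL=S RR=S
after cmd 8 (t=108): FL=S FR=S RL=S RR=S


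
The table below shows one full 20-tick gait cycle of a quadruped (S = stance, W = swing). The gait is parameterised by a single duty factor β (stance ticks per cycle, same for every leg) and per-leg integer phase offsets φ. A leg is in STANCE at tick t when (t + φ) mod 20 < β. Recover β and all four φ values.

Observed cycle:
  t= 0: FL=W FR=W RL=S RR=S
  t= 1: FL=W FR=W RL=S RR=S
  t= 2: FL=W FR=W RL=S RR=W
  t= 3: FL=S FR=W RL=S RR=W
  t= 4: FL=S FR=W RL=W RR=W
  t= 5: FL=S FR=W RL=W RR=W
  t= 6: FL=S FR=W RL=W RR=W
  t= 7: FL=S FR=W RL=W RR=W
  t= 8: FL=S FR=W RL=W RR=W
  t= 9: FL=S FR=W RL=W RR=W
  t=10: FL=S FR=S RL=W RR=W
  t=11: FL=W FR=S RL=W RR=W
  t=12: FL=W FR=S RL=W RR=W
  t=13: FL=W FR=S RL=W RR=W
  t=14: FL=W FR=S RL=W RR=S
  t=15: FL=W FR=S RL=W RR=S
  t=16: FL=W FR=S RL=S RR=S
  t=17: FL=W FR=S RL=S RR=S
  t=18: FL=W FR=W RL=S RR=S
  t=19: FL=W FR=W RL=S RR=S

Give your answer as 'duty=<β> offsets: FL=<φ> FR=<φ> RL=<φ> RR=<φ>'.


duty=8 offsets: FL=17 FR=10 RL=4 RR=6

duty β = stance ticks per leg = 8
FL: stance ticks = 8; W→S at t=3 → φ=17
FR: stance ticks = 8; W→S at t=10 → φ=10
RL: stance ticks = 8; W→S at t=16 → φ=4
RR: stance ticks = 8; W→S at t=14 → φ=6


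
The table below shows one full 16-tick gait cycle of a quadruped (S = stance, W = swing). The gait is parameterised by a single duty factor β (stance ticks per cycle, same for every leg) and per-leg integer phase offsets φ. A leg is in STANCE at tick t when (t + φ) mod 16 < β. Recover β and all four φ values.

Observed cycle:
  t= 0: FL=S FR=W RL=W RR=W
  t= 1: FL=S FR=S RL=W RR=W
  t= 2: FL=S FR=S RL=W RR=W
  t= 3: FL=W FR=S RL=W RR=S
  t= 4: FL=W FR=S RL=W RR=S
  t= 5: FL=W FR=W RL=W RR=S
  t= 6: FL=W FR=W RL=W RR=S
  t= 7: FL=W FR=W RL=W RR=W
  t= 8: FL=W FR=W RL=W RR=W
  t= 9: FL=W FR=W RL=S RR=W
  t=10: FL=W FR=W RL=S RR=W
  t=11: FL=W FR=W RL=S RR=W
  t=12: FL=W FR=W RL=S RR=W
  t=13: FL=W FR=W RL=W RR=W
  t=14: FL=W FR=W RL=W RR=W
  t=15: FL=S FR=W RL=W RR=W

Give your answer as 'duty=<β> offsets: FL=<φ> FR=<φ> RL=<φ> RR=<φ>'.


duty β = stance ticks per leg = 4
FL: stance ticks = 4; W→S at t=15 → φ=1
FR: stance ticks = 4; W→S at t=1 → φ=15
RL: stance ticks = 4; W→S at t=9 → φ=7
RR: stance ticks = 4; W→S at t=3 → φ=13

duty=4 offsets: FL=1 FR=15 RL=7 RR=13


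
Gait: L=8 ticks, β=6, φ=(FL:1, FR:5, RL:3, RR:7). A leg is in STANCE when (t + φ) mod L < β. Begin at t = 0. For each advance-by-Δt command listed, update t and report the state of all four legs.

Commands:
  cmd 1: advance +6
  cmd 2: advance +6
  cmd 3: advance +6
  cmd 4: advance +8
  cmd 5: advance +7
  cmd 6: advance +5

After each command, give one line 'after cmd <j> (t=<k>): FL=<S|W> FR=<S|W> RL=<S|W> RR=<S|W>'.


after cmd 1 (t=6): FL=W FR=S RL=S RR=S
after cmd 2 (t=12): FL=S FR=S RL=W RR=S
after cmd 3 (t=18): FL=S FR=W RL=S RR=S
after cmd 4 (t=26): FL=S FR=W RL=S RR=S
after cmd 5 (t=33): FL=S FR=W RL=S RR=S
after cmd 6 (t=38): FL=W FR=S RL=S RR=S

start t=0: FL=S FR=S RL=S RR=W
cmd 1: advance +6 → t=6, phase=(7,3,1,5) → FL=W FR=S RL=S RR=S
cmd 2: advance +6 → t=12, phase=(5,1,7,3) → FL=S FR=S RL=W RR=S
cmd 3: advance +6 → t=18, phase=(3,7,5,1) → FL=S FR=W RL=S RR=S
cmd 4: advance +8 → t=26, phase=(3,7,5,1) → FL=S FR=W RL=S RR=S
cmd 5: advance +7 → t=33, phase=(2,6,4,0) → FL=S FR=W RL=S RR=S
cmd 6: advance +5 → t=38, phase=(7,3,1,5) → FL=W FR=S RL=S RR=S


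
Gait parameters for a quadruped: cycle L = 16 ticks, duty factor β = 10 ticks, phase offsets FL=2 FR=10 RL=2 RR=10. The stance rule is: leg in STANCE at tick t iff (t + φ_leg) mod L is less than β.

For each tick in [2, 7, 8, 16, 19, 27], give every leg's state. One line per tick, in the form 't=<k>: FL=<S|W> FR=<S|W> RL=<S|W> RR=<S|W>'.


t=2: phase=(4,12,4,12) vs β=10 → FL=S FR=W RL=S RR=W
t=7: phase=(9,1,9,1) vs β=10 → FL=S FR=S RL=S RR=S
t=8: phase=(10,2,10,2) vs β=10 → FL=W FR=S RL=W RR=S
t=16: phase=(2,10,2,10) vs β=10 → FL=S FR=W RL=S RR=W
t=19: phase=(5,13,5,13) vs β=10 → FL=S FR=W RL=S RR=W
t=27: phase=(13,5,13,5) vs β=10 → FL=W FR=S RL=W RR=S

t=2: FL=S FR=W RL=S RR=W
t=7: FL=S FR=S RL=S RR=S
t=8: FL=W FR=S RL=W RR=S
t=16: FL=S FR=W RL=S RR=W
t=19: FL=S FR=W RL=S RR=W
t=27: FL=W FR=S RL=W RR=S


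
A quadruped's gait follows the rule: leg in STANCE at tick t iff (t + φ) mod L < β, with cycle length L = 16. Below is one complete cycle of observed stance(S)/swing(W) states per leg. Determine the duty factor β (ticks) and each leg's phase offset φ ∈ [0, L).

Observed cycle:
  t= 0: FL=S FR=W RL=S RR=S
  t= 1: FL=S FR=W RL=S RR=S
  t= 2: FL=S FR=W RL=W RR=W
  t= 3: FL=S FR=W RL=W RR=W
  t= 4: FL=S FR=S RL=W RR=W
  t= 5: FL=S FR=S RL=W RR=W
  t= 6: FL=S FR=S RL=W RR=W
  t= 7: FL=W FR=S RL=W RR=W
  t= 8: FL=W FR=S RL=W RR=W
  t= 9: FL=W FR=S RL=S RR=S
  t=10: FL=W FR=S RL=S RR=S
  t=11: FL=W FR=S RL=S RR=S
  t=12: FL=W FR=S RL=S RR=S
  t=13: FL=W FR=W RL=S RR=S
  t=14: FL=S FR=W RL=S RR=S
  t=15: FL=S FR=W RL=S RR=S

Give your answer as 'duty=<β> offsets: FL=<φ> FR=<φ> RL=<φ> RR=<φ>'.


duty β = stance ticks per leg = 9
FL: stance ticks = 9; W→S at t=14 → φ=2
FR: stance ticks = 9; W→S at t=4 → φ=12
RL: stance ticks = 9; W→S at t=9 → φ=7
RR: stance ticks = 9; W→S at t=9 → φ=7

duty=9 offsets: FL=2 FR=12 RL=7 RR=7


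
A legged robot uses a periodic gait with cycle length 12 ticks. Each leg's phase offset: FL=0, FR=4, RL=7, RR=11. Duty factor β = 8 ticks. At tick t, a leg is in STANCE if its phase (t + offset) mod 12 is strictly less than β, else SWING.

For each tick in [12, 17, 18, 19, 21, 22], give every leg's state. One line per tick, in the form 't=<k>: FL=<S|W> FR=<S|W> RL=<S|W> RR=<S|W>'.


t=12: phase=(0,4,7,11) vs β=8 → FL=S FR=S RL=S RR=W
t=17: phase=(5,9,0,4) vs β=8 → FL=S FR=W RL=S RR=S
t=18: phase=(6,10,1,5) vs β=8 → FL=S FR=W RL=S RR=S
t=19: phase=(7,11,2,6) vs β=8 → FL=S FR=W RL=S RR=S
t=21: phase=(9,1,4,8) vs β=8 → FL=W FR=S RL=S RR=W
t=22: phase=(10,2,5,9) vs β=8 → FL=W FR=S RL=S RR=W

t=12: FL=S FR=S RL=S RR=W
t=17: FL=S FR=W RL=S RR=S
t=18: FL=S FR=W RL=S RR=S
t=19: FL=S FR=W RL=S RR=S
t=21: FL=W FR=S RL=S RR=W
t=22: FL=W FR=S RL=S RR=W


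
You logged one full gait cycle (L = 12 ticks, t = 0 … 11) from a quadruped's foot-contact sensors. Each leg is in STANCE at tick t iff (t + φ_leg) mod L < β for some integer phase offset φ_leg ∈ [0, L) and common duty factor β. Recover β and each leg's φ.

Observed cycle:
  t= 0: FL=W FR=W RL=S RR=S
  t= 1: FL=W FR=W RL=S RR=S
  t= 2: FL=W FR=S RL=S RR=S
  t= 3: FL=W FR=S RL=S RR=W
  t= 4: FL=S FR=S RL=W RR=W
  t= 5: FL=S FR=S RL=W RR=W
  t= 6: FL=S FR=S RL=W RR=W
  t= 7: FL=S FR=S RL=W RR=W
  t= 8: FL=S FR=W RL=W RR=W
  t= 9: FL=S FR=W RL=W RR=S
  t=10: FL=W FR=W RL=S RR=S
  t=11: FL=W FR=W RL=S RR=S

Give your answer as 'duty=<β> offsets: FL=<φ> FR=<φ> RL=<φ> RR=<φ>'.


duty β = stance ticks per leg = 6
FL: stance ticks = 6; W→S at t=4 → φ=8
FR: stance ticks = 6; W→S at t=2 → φ=10
RL: stance ticks = 6; W→S at t=10 → φ=2
RR: stance ticks = 6; W→S at t=9 → φ=3

duty=6 offsets: FL=8 FR=10 RL=2 RR=3
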